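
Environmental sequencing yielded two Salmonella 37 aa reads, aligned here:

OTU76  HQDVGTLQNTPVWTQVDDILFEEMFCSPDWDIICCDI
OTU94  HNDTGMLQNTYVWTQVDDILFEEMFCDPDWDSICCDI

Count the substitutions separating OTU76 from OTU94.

6

Mismatches occur at site 2 (Q→N), site 4 (V→T), site 6 (T→M), site 11 (P→Y), site 27 (S→D), site 32 (I→S).
That gives 6 mismatches out of 37 aligned sites, so the Hamming distance is 6.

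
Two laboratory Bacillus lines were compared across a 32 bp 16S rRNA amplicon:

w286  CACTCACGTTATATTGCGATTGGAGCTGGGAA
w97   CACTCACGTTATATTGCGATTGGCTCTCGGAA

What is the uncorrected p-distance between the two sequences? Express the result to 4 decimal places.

0.0938

The sequences differ at positions 24 (A/C), 25 (G/T), 28 (G/C).
There are 3 differences over 32 sites, so p = 3/32 = 0.0938.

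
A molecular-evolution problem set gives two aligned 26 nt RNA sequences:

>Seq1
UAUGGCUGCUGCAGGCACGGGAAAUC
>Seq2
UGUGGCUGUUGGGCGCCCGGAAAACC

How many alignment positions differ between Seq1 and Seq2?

8

The sequences differ at positions 2 (A/G), 9 (C/U), 12 (C/G), 13 (A/G), 14 (G/C), 17 (A/C), 21 (G/A), 25 (U/C).
That gives 8 mismatches out of 26 aligned sites, so the Hamming distance is 8.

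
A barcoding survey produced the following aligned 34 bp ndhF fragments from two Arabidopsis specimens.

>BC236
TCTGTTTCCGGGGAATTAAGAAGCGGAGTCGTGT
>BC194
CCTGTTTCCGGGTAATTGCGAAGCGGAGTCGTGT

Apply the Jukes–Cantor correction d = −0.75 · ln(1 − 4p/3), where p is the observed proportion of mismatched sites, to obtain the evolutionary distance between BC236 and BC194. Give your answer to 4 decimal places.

0.1280

Differing sites — 1:T/C; 13:G/T; 18:A/G; 19:A/C.
p = 4/34 = 0.117647.
d = −0.75 · ln(1 − (4/3)·0.117647) = −0.75 · ln(0.843137) = −0.75 · (-0.170626) = 0.1280.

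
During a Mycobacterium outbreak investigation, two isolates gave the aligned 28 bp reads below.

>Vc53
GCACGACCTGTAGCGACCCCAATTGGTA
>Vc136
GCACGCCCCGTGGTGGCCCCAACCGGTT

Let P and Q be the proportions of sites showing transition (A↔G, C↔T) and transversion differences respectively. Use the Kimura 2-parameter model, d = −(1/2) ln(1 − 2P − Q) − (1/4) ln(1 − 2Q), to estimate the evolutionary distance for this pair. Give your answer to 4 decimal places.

Mismatches occur at site 6 (A→C, transversion), site 9 (T→C, transition), site 12 (A→G, transition), site 14 (C→T, transition), site 16 (A→G, transition), site 23 (T→C, transition), site 24 (T→C, transition), site 28 (A→T, transversion).
Of the 8 differences, 6 transitions and 2 transversions over 28 sites: P = 6/28 = 0.214286, Q = 2/28 = 0.071429.
d = −0.5·ln(0.499999) − 0.25·ln(0.857142) = −0.5·(-0.693149) − 0.25·(-0.154152) = 0.3851.

0.3851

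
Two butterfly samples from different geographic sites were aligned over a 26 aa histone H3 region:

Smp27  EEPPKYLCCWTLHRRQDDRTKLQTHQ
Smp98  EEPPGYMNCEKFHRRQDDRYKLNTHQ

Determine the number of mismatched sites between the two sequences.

8

The sequences differ at positions 5 (K/G), 7 (L/M), 8 (C/N), 10 (W/E), 11 (T/K), 12 (L/F), 20 (T/Y), 23 (Q/N).
That gives 8 mismatches out of 26 aligned sites, so the Hamming distance is 8.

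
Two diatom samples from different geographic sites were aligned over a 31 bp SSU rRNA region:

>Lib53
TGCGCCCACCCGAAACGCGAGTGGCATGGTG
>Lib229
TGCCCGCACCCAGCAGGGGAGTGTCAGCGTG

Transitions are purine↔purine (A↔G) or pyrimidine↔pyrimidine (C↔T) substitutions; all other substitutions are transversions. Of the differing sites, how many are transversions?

8

Mismatches occur at site 4 (G↔C, transversion), site 6 (C↔G, transversion), site 12 (G↔A, transition), site 13 (A↔G, transition), site 14 (A↔C, transversion), site 16 (C↔G, transversion), site 18 (C↔G, transversion), site 24 (G↔T, transversion), site 27 (T↔G, transversion), site 28 (G↔C, transversion).
Of the 10 differences, 2 transitions and 8 transversions, so the answer is 8.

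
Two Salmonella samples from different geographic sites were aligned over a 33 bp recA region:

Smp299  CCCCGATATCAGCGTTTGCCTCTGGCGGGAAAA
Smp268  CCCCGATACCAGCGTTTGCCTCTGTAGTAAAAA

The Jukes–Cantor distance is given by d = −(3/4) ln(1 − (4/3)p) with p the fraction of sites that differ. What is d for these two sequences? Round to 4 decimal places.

0.1693

Differing sites — 9:T/C; 25:G/T; 26:C/A; 28:G/T; 29:G/A.
p = 5/33 = 0.151515.
d = −0.75 · ln(1 − (4/3)·0.151515) = −0.75 · ln(0.797980) = −0.75 · (-0.225672) = 0.1693.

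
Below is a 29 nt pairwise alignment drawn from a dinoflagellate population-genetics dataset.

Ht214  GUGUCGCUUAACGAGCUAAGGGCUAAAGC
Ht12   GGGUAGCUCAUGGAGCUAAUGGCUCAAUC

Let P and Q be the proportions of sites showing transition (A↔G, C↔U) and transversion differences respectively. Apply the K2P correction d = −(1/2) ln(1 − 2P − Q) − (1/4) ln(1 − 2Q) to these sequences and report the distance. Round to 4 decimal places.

0.3506

Mismatches occur at site 2 (U↔G, transversion), site 5 (C↔A, transversion), site 9 (U↔C, transition), site 11 (A↔U, transversion), site 12 (C↔G, transversion), site 20 (G↔U, transversion), site 25 (A↔C, transversion), site 28 (G↔U, transversion).
Of the 8 differences, 1 transition and 7 transversions over 29 sites: P = 1/29 = 0.034483, Q = 7/29 = 0.241379.
d = −0.5·ln(0.689655) − 0.25·ln(0.517242) = −0.5·(-0.371564) − 0.25·(-0.659244) = 0.3506.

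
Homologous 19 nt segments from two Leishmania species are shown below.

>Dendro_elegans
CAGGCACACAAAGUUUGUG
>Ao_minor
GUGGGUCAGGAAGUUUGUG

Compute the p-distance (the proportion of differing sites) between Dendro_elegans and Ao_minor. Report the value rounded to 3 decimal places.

Mismatches occur at site 1 (C/G), site 2 (A/U), site 5 (C/G), site 6 (A/U), site 9 (C/G), site 10 (A/G).
There are 6 differences over 19 sites, so p = 6/19 = 0.316.

0.316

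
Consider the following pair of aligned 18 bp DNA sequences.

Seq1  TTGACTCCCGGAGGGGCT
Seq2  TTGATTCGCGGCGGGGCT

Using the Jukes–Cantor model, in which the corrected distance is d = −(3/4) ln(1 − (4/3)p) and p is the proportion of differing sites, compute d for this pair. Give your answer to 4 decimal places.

0.1885

Differing sites — 5:C/T; 8:C/G; 12:A/C.
p = 3/18 = 0.166667.
d = −0.75 · ln(1 − (4/3)·0.166667) = −0.75 · ln(0.777777) = −0.75 · (-0.251315) = 0.1885.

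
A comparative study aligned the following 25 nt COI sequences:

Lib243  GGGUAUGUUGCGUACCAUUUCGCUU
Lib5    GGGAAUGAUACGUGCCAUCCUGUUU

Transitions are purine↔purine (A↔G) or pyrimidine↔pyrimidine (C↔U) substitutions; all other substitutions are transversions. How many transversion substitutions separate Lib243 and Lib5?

2

Differing sites — 4:U/A (Tv); 8:U/A (Tv); 10:G/A (Ti); 14:A/G (Ti); 19:U/C (Ti); 20:U/C (Ti); 21:C/U (Ti); 23:C/U (Ti).
Of the 8 differences, 6 transitions and 2 transversions, so the answer is 2.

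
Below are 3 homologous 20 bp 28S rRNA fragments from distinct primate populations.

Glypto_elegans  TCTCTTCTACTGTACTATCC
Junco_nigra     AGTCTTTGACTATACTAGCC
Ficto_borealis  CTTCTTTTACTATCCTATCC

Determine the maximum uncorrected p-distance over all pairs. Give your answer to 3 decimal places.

0.300

Pairwise Hamming distances:
  Glypto_elegans vs Junco_nigra: 6
  Glypto_elegans vs Ficto_borealis: 5
  Junco_nigra vs Ficto_borealis: 5
The largest is 6 mismatches, between Glypto_elegans and Junco_nigra; p = 6/20 = 0.300.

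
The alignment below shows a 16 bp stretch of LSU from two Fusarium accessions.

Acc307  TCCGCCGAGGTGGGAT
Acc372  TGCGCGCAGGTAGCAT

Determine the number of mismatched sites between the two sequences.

5

Mismatches occur at site 2 (C→G), site 6 (C→G), site 7 (G→C), site 12 (G→A), site 14 (G→C).
That gives 5 mismatches out of 16 aligned sites, so the Hamming distance is 5.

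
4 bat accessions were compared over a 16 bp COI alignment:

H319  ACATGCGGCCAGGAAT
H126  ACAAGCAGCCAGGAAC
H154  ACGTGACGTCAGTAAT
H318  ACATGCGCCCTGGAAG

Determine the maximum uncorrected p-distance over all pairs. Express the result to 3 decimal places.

0.500

Pairwise Hamming distances:
  H319 vs H126: 3
  H319 vs H154: 5
  H319 vs H318: 3
  H126 vs H154: 7
  H126 vs H318: 5
  H154 vs H318: 8
The largest is 8 mismatches, between H154 and H318; p = 8/16 = 0.500.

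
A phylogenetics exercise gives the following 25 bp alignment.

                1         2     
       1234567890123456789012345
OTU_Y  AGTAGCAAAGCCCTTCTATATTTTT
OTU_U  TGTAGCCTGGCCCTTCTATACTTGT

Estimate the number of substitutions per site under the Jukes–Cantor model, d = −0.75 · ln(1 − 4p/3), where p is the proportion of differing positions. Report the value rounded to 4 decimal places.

Mismatches occur at site 1 (A↔T), site 7 (A↔C), site 8 (A↔T), site 9 (A↔G), site 21 (T↔C), site 24 (T↔G).
p = 6/25 = 0.240000.
d = −0.75 · ln(1 − (4/3)·0.240000) = −0.75 · ln(0.680000) = −0.75 · (-0.385662) = 0.2892.

0.2892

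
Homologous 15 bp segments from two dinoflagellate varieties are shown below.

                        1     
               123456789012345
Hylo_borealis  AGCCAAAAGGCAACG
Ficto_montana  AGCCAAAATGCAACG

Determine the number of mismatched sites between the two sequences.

1

A single mismatch occurs at site 9 (G→T).
That gives 1 mismatch out of 15 aligned sites, so the Hamming distance is 1.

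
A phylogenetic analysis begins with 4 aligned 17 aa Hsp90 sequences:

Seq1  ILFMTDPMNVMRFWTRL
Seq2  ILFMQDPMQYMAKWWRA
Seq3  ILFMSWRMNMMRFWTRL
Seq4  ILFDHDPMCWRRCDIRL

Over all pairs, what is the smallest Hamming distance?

Pairwise Hamming distances:
  Seq1 vs Seq2: 7
  Seq1 vs Seq3: 4
  Seq1 vs Seq4: 8
  Seq2 vs Seq3: 9
  Seq2 vs Seq4: 10
  Seq3 vs Seq4: 10
The smallest is 4, between Seq1 and Seq3.

4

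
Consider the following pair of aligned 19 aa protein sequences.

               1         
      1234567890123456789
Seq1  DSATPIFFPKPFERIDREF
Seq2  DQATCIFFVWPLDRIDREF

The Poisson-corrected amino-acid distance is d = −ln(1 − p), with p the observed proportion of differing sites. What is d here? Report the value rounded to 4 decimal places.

Differing sites — 2:S/Q; 5:P/C; 9:P/V; 10:K/W; 12:F/L; 13:E/D.
p = 6/19 = 0.315789.
d = −ln(1 − 0.315789) = −ln(0.684211) = 0.3795.

0.3795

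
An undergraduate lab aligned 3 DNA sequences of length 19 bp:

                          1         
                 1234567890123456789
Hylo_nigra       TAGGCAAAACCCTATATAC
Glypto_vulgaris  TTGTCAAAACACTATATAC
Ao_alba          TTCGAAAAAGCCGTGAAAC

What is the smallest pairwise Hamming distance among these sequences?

3

Pairwise Hamming distances:
  Hylo_nigra vs Glypto_vulgaris: 3
  Hylo_nigra vs Ao_alba: 8
  Glypto_vulgaris vs Ao_alba: 9
The smallest is 3, between Hylo_nigra and Glypto_vulgaris.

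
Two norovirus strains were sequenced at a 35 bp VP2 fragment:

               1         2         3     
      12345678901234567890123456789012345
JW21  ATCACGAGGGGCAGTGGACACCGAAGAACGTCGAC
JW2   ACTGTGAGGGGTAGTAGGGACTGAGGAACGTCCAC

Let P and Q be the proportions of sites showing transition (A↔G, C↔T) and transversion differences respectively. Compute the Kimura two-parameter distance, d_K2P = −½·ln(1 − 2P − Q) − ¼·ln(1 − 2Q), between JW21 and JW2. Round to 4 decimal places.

0.4540

Differing sites — 2:T/C (Ti); 3:C/T (Ti); 4:A/G (Ti); 5:C/T (Ti); 12:C/T (Ti); 16:G/A (Ti); 18:A/G (Ti); 19:C/G (Tv); 22:C/T (Ti); 25:A/G (Ti); 33:G/C (Tv).
Of the 11 differences, 9 transitions and 2 transversions over 35 sites: P = 9/35 = 0.257143, Q = 2/35 = 0.057143.
d = −0.5·ln(0.428571) − 0.25·ln(0.885714) = −0.5·(-0.847299) − 0.25·(-0.121361) = 0.4540.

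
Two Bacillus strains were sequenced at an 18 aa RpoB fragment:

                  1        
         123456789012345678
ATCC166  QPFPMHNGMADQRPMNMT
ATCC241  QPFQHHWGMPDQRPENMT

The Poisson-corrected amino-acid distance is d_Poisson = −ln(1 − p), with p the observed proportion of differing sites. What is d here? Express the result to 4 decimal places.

0.3254

Differing sites — 4:P/Q; 5:M/H; 7:N/W; 10:A/P; 15:M/E.
p = 5/18 = 0.277778.
d = −ln(1 − 0.277778) = −ln(0.722222) = 0.3254.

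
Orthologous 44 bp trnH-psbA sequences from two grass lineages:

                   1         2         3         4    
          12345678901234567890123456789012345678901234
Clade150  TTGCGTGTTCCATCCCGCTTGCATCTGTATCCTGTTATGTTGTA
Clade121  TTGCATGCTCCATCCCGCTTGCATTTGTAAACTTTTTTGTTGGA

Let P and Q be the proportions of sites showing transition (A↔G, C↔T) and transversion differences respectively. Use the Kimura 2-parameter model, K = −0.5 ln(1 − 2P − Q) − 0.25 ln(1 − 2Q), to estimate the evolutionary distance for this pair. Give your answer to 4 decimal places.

0.2083

Differing sites — 5:G/A (Ti); 8:T/C (Ti); 25:C/T (Ti); 30:T/A (Tv); 31:C/A (Tv); 34:G/T (Tv); 37:A/T (Tv); 43:T/G (Tv).
Of the 8 differences, 3 transitions and 5 transversions over 44 sites: P = 3/44 = 0.068182, Q = 5/44 = 0.113636.
d = −0.5·ln(0.750000) − 0.25·ln(0.772728) = −0.5·(-0.287682) − 0.25·(-0.257828) = 0.2083.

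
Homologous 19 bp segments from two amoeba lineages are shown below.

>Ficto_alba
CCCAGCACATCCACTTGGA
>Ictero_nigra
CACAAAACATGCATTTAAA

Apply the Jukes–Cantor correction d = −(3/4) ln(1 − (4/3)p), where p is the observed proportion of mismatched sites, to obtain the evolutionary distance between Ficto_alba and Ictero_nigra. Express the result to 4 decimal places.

Differing sites — 2:C/A; 5:G/A; 6:C/A; 11:C/G; 14:C/T; 17:G/A; 18:G/A.
p = 7/19 = 0.368421.
d = −0.75 · ln(1 − (4/3)·0.368421) = −0.75 · ln(0.508772) = −0.75 · (-0.675755) = 0.5068.

0.5068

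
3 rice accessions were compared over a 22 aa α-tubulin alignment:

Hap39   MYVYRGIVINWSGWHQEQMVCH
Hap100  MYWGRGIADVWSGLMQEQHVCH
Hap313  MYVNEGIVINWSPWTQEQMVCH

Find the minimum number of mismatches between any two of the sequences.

4

Pairwise Hamming distances:
  Hap39 vs Hap100: 8
  Hap39 vs Hap313: 4
  Hap100 vs Hap313: 10
The smallest is 4, between Hap39 and Hap313.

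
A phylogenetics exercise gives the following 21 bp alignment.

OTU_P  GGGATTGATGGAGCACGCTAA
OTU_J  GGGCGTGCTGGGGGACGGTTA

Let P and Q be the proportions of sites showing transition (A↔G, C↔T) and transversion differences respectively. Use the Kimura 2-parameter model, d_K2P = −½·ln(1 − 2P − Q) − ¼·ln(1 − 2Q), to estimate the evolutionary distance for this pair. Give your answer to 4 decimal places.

Mismatches occur at site 4 (A↔C, transversion), site 5 (T↔G, transversion), site 8 (A↔C, transversion), site 12 (A↔G, transition), site 14 (C↔G, transversion), site 18 (C↔G, transversion), site 20 (A↔T, transversion).
Of the 7 differences, 1 transition and 6 transversions over 21 sites: P = 1/21 = 0.047619, Q = 6/21 = 0.285714.
d = −0.5·ln(0.619048) − 0.25·ln(0.428572) = −0.5·(-0.479572) − 0.25·(-0.847297) = 0.4516.

0.4516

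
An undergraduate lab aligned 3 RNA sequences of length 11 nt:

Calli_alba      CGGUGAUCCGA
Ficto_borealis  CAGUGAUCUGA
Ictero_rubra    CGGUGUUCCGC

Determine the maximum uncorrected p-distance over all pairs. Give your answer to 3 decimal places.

0.364

Pairwise Hamming distances:
  Calli_alba vs Ficto_borealis: 2
  Calli_alba vs Ictero_rubra: 2
  Ficto_borealis vs Ictero_rubra: 4
The largest is 4 mismatches, between Ficto_borealis and Ictero_rubra; p = 4/11 = 0.364.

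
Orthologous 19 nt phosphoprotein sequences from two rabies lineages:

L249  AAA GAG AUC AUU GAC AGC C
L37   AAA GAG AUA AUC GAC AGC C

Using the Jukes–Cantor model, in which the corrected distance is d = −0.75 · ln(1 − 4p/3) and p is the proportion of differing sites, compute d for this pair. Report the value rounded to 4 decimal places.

0.1134

Mismatches occur at site 9 (C↔A), site 12 (U↔C).
p = 2/19 = 0.105263.
d = −0.75 · ln(1 − (4/3)·0.105263) = −0.75 · ln(0.859649) = −0.75 · (-0.151231) = 0.1134.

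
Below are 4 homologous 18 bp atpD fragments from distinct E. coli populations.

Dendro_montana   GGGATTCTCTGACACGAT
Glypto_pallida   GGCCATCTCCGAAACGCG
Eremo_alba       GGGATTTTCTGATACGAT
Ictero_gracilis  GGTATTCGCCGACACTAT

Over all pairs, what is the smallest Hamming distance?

Pairwise Hamming distances:
  Dendro_montana vs Glypto_pallida: 7
  Dendro_montana vs Eremo_alba: 2
  Dendro_montana vs Ictero_gracilis: 4
  Glypto_pallida vs Eremo_alba: 8
  Glypto_pallida vs Ictero_gracilis: 8
  Eremo_alba vs Ictero_gracilis: 6
The smallest is 2, between Dendro_montana and Eremo_alba.

2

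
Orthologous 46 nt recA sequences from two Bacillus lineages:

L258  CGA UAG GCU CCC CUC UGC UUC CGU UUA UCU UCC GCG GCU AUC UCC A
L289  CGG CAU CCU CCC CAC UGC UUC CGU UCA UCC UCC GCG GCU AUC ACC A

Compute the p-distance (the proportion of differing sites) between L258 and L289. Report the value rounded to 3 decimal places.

Differing sites — 3:A/G; 4:U/C; 6:G/U; 7:G/C; 14:U/A; 26:U/C; 30:U/C; 43:U/A.
There are 8 differences over 46 sites, so p = 8/46 = 0.174.

0.174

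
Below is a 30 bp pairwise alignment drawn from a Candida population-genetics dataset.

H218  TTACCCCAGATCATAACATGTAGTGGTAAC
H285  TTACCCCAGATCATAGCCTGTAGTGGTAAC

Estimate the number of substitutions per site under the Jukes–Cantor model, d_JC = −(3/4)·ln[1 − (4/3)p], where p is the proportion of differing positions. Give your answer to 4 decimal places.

0.0698

Differing sites — 16:A/G; 18:A/C.
p = 2/30 = 0.066667.
d = −0.75 · ln(1 − (4/3)·0.066667) = −0.75 · ln(0.911111) = −0.75 · (-0.093091) = 0.0698.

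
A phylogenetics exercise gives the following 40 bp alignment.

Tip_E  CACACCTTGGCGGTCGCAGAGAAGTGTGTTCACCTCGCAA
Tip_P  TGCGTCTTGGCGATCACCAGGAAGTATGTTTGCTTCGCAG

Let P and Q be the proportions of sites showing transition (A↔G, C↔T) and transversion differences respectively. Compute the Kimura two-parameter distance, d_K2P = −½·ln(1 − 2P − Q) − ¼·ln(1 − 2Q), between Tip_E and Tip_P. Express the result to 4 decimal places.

The sequences differ at positions 1 (C/T, transition), 2 (A/G, transition), 4 (A/G, transition), 5 (C/T, transition), 13 (G/A, transition), 16 (G/A, transition), 18 (A/C, transversion), 19 (G/A, transition), 20 (A/G, transition), 26 (G/A, transition), 31 (C/T, transition), 32 (A/G, transition), 34 (C/T, transition), 40 (A/G, transition).
Of the 14 differences, 13 transitions and 1 transversion over 40 sites: P = 13/40 = 0.325000, Q = 1/40 = 0.025000.
d = −0.5·ln(0.325000) − 0.25·ln(0.950000) = −0.5·(-1.123930) − 0.25·(-0.051293) = 0.5748.

0.5748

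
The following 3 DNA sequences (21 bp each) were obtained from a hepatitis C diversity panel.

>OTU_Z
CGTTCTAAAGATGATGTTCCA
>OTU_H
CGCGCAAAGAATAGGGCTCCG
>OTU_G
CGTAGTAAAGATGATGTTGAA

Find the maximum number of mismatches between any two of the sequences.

13

Pairwise Hamming distances:
  OTU_Z vs OTU_H: 10
  OTU_Z vs OTU_G: 4
  OTU_H vs OTU_G: 13
The largest is 13, between OTU_H and OTU_G.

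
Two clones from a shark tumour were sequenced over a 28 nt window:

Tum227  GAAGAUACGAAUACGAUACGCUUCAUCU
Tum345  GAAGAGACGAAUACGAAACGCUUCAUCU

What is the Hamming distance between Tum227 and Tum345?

Mismatches occur at site 6 (U→G), site 17 (U→A).
That gives 2 mismatches out of 28 aligned sites, so the Hamming distance is 2.

2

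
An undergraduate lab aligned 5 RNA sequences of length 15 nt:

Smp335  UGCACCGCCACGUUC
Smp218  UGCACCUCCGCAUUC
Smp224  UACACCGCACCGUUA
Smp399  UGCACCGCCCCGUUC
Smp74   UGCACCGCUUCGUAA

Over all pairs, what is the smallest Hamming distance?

Pairwise Hamming distances:
  Smp335 vs Smp218: 3
  Smp335 vs Smp224: 4
  Smp335 vs Smp399: 1
  Smp335 vs Smp74: 4
  Smp218 vs Smp224: 6
  Smp218 vs Smp399: 3
  Smp218 vs Smp74: 6
  Smp224 vs Smp399: 3
  Smp224 vs Smp74: 4
  Smp399 vs Smp74: 4
The smallest is 1, between Smp335 and Smp399.

1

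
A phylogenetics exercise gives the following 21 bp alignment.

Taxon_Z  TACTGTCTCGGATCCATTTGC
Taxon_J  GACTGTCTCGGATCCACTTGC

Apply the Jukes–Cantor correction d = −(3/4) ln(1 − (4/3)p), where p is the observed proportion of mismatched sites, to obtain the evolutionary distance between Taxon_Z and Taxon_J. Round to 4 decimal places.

0.1019

Mismatches occur at site 1 (T/G), site 17 (T/C).
p = 2/21 = 0.095238.
d = −0.75 · ln(1 − (4/3)·0.095238) = −0.75 · ln(0.873016) = −0.75 · (-0.135801) = 0.1019.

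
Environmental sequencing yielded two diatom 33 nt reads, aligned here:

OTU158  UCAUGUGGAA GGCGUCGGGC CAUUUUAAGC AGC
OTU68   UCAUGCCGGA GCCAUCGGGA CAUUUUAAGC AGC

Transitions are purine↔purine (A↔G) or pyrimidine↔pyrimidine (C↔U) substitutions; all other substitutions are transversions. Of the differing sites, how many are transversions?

Mismatches occur at site 6 (U/C, transition), site 7 (G/C, transversion), site 9 (A/G, transition), site 12 (G/C, transversion), site 14 (G/A, transition), site 20 (C/A, transversion).
Of the 6 differences, 3 transitions and 3 transversions, so the answer is 3.

3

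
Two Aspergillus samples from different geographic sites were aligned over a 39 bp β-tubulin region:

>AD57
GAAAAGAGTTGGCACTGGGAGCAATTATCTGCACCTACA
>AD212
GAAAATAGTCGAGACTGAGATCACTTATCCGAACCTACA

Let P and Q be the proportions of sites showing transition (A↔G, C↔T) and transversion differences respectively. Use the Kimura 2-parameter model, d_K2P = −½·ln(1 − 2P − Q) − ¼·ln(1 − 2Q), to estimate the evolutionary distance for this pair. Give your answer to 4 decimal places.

Mismatches occur at site 6 (G→T, transversion), site 10 (T→C, transition), site 12 (G→A, transition), site 13 (C→G, transversion), site 18 (G→A, transition), site 21 (G→T, transversion), site 24 (A→C, transversion), site 30 (T→C, transition), site 32 (C→A, transversion).
Of the 9 differences, 4 transitions and 5 transversions over 39 sites: P = 4/39 = 0.102564, Q = 5/39 = 0.128205.
d = −0.5·ln(0.666667) − 0.25·ln(0.743590) = −0.5·(-0.405465) − 0.25·(-0.296265) = 0.2768.

0.2768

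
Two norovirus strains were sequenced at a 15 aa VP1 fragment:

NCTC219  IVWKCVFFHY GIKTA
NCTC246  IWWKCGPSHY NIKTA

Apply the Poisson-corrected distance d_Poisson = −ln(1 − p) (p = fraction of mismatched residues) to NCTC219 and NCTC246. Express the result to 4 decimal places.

0.4055

Differing sites — 2:V/W; 6:V/G; 7:F/P; 8:F/S; 11:G/N.
p = 5/15 = 0.333333.
d = −ln(1 − 0.333333) = −ln(0.666667) = 0.4055.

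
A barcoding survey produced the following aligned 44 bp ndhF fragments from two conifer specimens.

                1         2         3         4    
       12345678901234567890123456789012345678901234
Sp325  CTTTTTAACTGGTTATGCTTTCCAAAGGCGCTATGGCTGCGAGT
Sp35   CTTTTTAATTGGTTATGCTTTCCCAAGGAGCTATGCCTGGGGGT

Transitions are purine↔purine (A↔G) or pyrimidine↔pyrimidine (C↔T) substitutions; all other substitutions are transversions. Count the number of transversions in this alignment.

4

Mismatches occur at site 9 (C↔T, transition), site 24 (A↔C, transversion), site 29 (C↔A, transversion), site 36 (G↔C, transversion), site 40 (C↔G, transversion), site 42 (A↔G, transition).
Of the 6 differences, 2 transitions and 4 transversions, so the answer is 4.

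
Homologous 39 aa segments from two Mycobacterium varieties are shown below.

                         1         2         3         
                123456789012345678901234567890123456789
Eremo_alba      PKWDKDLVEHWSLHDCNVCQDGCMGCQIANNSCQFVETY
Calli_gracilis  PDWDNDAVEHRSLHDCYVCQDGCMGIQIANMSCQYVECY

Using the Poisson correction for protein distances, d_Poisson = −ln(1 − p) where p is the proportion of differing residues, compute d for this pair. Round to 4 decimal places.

0.2624

Differing sites — 2:K/D; 5:K/N; 7:L/A; 11:W/R; 17:N/Y; 26:C/I; 31:N/M; 35:F/Y; 38:T/C.
p = 9/39 = 0.230769.
d = −ln(1 − 0.230769) = −ln(0.769231) = 0.2624.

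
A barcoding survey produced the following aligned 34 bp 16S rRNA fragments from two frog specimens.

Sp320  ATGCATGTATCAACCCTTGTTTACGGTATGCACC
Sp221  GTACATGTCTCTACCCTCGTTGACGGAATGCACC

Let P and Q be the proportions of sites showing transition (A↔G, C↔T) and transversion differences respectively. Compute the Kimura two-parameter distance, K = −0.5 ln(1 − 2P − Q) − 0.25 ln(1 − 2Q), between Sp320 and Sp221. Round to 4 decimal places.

The sequences differ at positions 1 (A/G, transition), 3 (G/A, transition), 9 (A/C, transversion), 12 (A/T, transversion), 18 (T/C, transition), 22 (T/G, transversion), 27 (T/A, transversion).
Of the 7 differences, 3 transitions and 4 transversions over 34 sites: P = 3/34 = 0.088235, Q = 4/34 = 0.117647.
d = −0.5·ln(0.705883) − 0.25·ln(0.764706) = −0.5·(-0.348306) − 0.25·(-0.268264) = 0.2412.

0.2412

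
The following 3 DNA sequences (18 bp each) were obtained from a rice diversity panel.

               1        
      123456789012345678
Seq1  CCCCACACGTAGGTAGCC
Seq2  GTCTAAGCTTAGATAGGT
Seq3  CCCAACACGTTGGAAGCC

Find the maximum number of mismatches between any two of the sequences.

11

Pairwise Hamming distances:
  Seq1 vs Seq2: 9
  Seq1 vs Seq3: 3
  Seq2 vs Seq3: 11
The largest is 11, between Seq2 and Seq3.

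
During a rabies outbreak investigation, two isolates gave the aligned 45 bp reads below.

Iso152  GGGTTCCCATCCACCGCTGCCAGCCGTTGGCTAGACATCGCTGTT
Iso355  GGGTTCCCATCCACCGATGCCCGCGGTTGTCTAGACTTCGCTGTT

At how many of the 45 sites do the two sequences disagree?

5

Mismatches occur at site 17 (C↔A), site 22 (A↔C), site 25 (C↔G), site 30 (G↔T), site 37 (A↔T).
That gives 5 mismatches out of 45 aligned sites, so the Hamming distance is 5.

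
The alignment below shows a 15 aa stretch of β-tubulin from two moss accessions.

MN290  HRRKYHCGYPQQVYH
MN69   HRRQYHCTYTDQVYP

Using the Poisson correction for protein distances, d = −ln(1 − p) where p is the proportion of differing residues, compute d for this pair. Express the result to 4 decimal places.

0.4055

Differing sites — 4:K/Q; 8:G/T; 10:P/T; 11:Q/D; 15:H/P.
p = 5/15 = 0.333333.
d = −ln(1 − 0.333333) = −ln(0.666667) = 0.4055.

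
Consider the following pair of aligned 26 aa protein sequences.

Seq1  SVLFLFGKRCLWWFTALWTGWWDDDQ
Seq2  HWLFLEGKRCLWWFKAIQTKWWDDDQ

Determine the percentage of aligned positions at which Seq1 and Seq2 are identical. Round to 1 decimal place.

Mismatches occur at site 1 (S↔H), site 2 (V↔W), site 6 (F↔E), site 15 (T↔K), site 17 (L↔I), site 18 (W↔Q), site 20 (G↔K).
19 of the 26 sites match, so the percent identity is 19/26 × 100 = 73.1%.

73.1%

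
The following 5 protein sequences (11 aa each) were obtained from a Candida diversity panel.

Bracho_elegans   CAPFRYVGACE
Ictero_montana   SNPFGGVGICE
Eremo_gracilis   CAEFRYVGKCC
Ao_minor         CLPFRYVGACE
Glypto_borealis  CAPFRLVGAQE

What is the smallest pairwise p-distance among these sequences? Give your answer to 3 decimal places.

0.091

Pairwise Hamming distances:
  Bracho_elegans vs Ictero_montana: 5
  Bracho_elegans vs Eremo_gracilis: 3
  Bracho_elegans vs Ao_minor: 1
  Bracho_elegans vs Glypto_borealis: 2
  Ictero_montana vs Eremo_gracilis: 7
  Ictero_montana vs Ao_minor: 5
  Ictero_montana vs Glypto_borealis: 6
  Eremo_gracilis vs Ao_minor: 4
  Eremo_gracilis vs Glypto_borealis: 5
  Ao_minor vs Glypto_borealis: 3
The smallest is 1 mismatch, between Bracho_elegans and Ao_minor; p = 1/11 = 0.091.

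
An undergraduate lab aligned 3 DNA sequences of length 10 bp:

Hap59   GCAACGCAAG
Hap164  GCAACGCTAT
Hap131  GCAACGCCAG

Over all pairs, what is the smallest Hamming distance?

Pairwise Hamming distances:
  Hap59 vs Hap164: 2
  Hap59 vs Hap131: 1
  Hap164 vs Hap131: 2
The smallest is 1, between Hap59 and Hap131.

1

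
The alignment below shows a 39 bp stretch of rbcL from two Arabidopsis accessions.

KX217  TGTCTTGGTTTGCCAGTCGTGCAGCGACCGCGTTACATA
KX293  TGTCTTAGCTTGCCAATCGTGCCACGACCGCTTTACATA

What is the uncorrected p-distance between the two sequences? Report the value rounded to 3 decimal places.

0.154

Differing sites — 7:G/A; 9:T/C; 16:G/A; 23:A/C; 24:G/A; 32:G/T.
There are 6 differences over 39 sites, so p = 6/39 = 0.154.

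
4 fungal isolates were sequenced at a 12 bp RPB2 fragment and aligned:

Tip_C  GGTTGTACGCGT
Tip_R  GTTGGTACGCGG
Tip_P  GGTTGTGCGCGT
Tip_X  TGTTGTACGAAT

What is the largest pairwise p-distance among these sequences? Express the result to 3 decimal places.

0.500

Pairwise Hamming distances:
  Tip_C vs Tip_R: 3
  Tip_C vs Tip_P: 1
  Tip_C vs Tip_X: 3
  Tip_R vs Tip_P: 4
  Tip_R vs Tip_X: 6
  Tip_P vs Tip_X: 4
The largest is 6 mismatches, between Tip_R and Tip_X; p = 6/12 = 0.500.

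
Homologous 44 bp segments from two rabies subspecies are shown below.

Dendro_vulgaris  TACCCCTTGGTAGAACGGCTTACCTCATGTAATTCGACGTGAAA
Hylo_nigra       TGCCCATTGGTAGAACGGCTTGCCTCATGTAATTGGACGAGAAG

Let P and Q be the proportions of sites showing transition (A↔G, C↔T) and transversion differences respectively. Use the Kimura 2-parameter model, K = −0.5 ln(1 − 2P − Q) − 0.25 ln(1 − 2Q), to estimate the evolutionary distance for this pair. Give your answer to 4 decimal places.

The sequences differ at positions 2 (A/G, transition), 6 (C/A, transversion), 22 (A/G, transition), 35 (C/G, transversion), 40 (T/A, transversion), 44 (A/G, transition).
Of the 6 differences, 3 transitions and 3 transversions over 44 sites: P = 3/44 = 0.068182, Q = 3/44 = 0.068182.
d = −0.5·ln(0.795454) − 0.25·ln(0.863636) = −0.5·(-0.228842) − 0.25·(-0.146604) = 0.1511.

0.1511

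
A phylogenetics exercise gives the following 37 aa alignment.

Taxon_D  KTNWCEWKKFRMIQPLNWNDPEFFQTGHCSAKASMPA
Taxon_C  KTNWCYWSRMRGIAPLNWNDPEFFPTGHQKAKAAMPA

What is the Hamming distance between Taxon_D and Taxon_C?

Differing sites — 6:E/Y; 8:K/S; 9:K/R; 10:F/M; 12:M/G; 14:Q/A; 25:Q/P; 29:C/Q; 30:S/K; 34:S/A.
That gives 10 mismatches out of 37 aligned sites, so the Hamming distance is 10.

10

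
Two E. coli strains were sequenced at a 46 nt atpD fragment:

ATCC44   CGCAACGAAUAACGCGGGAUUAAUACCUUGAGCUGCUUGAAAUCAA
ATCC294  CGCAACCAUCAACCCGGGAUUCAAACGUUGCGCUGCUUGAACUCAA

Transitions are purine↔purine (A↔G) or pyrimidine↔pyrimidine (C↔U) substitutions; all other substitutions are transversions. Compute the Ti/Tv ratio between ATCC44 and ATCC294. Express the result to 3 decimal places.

0.125

Differing sites — 7:G/C (Tv); 9:A/U (Tv); 10:U/C (Ti); 14:G/C (Tv); 22:A/C (Tv); 24:U/A (Tv); 27:C/G (Tv); 31:A/C (Tv); 42:A/C (Tv).
Of the 9 differences, 1 transition and 8 transversions, so Ti/Tv = 1/8 = 0.125.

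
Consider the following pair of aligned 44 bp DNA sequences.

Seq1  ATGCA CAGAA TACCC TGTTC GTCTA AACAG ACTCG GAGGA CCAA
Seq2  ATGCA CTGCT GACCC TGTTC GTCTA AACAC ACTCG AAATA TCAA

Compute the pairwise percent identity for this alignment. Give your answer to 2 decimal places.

79.55%

Differing sites — 7:A/T; 9:A/C; 10:A/T; 11:T/G; 30:G/C; 36:G/A; 38:G/A; 39:G/T; 41:C/T.
35 of the 44 sites match, so the percent identity is 35/44 × 100 = 79.55%.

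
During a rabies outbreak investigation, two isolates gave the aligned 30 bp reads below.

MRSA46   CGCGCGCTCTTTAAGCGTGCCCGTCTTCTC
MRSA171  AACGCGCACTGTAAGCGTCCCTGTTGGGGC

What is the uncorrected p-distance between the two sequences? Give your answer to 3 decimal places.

0.367

Differing sites — 1:C/A; 2:G/A; 8:T/A; 11:T/G; 19:G/C; 22:C/T; 25:C/T; 26:T/G; 27:T/G; 28:C/G; 29:T/G.
There are 11 differences over 30 sites, so p = 11/30 = 0.367.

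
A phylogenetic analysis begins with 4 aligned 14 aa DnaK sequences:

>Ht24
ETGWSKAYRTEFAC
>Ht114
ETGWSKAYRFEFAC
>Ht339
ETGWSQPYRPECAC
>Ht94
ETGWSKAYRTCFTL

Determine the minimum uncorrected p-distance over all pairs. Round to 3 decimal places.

0.071

Pairwise Hamming distances:
  Ht24 vs Ht114: 1
  Ht24 vs Ht339: 4
  Ht24 vs Ht94: 3
  Ht114 vs Ht339: 4
  Ht114 vs Ht94: 4
  Ht339 vs Ht94: 7
The smallest is 1 mismatch, between Ht24 and Ht114; p = 1/14 = 0.071.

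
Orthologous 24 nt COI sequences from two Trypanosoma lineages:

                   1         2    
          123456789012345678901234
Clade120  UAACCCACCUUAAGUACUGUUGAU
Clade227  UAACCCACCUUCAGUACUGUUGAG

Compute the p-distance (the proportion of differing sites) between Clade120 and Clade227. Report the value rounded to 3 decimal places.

The sequences differ at positions 12 (A/C), 24 (U/G).
There are 2 differences over 24 sites, so p = 2/24 = 0.083.

0.083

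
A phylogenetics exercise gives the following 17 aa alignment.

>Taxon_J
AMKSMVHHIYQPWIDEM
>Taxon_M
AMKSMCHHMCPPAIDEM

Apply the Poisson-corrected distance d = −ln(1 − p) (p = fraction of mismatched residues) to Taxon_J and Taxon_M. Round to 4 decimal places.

0.3483

The sequences differ at positions 6 (V/C), 9 (I/M), 10 (Y/C), 11 (Q/P), 13 (W/A).
p = 5/17 = 0.294118.
d = −ln(1 − 0.294118) = −ln(0.705882) = 0.3483.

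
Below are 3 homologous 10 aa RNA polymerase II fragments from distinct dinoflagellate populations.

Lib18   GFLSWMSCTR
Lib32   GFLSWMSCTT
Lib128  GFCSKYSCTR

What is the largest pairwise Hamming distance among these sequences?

4

Pairwise Hamming distances:
  Lib18 vs Lib32: 1
  Lib18 vs Lib128: 3
  Lib32 vs Lib128: 4
The largest is 4, between Lib32 and Lib128.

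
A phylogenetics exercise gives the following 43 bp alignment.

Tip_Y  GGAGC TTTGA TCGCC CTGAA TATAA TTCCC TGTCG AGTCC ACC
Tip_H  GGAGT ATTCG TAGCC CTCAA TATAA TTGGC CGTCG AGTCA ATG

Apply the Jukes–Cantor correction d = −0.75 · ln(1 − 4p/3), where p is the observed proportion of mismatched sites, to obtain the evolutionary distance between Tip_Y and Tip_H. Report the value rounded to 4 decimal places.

0.3490

Differing sites — 5:C/T; 6:T/A; 9:G/C; 10:A/G; 12:C/A; 18:G/C; 28:C/G; 29:C/G; 31:T/C; 40:C/A; 42:C/T; 43:C/G.
p = 12/43 = 0.279070.
d = −0.75 · ln(1 − (4/3)·0.279070) = −0.75 · ln(0.627907) = −0.75 · (-0.465363) = 0.3490.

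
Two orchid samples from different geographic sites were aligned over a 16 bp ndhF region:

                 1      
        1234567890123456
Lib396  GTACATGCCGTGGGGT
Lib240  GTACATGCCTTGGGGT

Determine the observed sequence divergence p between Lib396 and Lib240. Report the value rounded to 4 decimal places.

0.0625

The sequences differ at position 10 (G/T).
There are 1 differences over 16 sites, so p = 1/16 = 0.0625.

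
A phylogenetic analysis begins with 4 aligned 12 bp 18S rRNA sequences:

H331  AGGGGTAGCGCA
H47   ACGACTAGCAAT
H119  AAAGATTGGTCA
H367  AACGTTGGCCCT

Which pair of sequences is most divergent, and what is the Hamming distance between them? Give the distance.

Pairwise Hamming distances:
  H331 vs H47: 6
  H331 vs H119: 6
  H331 vs H367: 6
  H47 vs H119: 9
  H47 vs H367: 7
  H119 vs H367: 6
The largest is 9, between H47 and H119.

9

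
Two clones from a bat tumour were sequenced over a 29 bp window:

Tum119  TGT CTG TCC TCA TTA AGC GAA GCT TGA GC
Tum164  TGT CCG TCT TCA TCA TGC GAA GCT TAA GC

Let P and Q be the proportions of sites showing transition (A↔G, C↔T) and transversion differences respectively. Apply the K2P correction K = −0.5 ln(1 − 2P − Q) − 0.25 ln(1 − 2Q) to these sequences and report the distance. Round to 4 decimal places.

0.2036

Differing sites — 5:T/C (Ti); 9:C/T (Ti); 14:T/C (Ti); 16:A/T (Tv); 26:G/A (Ti).
Of the 5 differences, 4 transitions and 1 transversion over 29 sites: P = 4/29 = 0.137931, Q = 1/29 = 0.034483.
d = −0.5·ln(0.689655) − 0.25·ln(0.931034) = −0.5·(-0.371564) − 0.25·(-0.071459) = 0.2036.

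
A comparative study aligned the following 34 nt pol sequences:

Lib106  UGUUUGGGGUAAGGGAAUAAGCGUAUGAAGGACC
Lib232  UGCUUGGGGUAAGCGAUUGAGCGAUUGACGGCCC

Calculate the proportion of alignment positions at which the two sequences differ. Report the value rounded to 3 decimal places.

0.235

Differing sites — 3:U/C; 14:G/C; 17:A/U; 19:A/G; 24:U/A; 25:A/U; 29:A/C; 32:A/C.
There are 8 differences over 34 sites, so p = 8/34 = 0.235.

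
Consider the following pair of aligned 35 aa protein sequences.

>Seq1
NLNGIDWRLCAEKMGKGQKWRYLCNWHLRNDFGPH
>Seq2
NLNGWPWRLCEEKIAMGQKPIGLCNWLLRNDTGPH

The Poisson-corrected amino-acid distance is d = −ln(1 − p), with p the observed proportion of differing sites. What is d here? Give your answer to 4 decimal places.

0.3773

Mismatches occur at site 5 (I→W), site 6 (D→P), site 11 (A→E), site 14 (M→I), site 15 (G→A), site 16 (K→M), site 20 (W→P), site 21 (R→I), site 22 (Y→G), site 27 (H→L), site 32 (F→T).
p = 11/35 = 0.314286.
d = −ln(1 − 0.314286) = −ln(0.685714) = 0.3773.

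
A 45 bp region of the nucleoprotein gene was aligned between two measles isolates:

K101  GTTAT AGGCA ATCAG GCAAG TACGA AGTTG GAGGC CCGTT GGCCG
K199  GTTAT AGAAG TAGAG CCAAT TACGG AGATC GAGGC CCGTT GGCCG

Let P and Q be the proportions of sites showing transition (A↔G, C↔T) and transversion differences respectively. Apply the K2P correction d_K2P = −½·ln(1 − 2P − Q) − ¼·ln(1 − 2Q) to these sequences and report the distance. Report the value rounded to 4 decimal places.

0.2962

Mismatches occur at site 8 (G↔A, transition), site 9 (C↔A, transversion), site 10 (A↔G, transition), site 11 (A↔T, transversion), site 12 (T↔A, transversion), site 13 (C↔G, transversion), site 16 (G↔C, transversion), site 20 (G↔T, transversion), site 25 (A↔G, transition), site 28 (T↔A, transversion), site 30 (G↔C, transversion).
Of the 11 differences, 3 transitions and 8 transversions over 45 sites: P = 3/45 = 0.066667, Q = 8/45 = 0.177778.
d = −0.5·ln(0.688888) − 0.25·ln(0.644444) = −0.5·(-0.372677) − 0.25·(-0.439367) = 0.2962.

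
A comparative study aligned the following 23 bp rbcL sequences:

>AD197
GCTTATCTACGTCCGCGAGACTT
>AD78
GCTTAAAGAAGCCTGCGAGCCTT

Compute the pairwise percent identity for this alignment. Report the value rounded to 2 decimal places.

69.57%

Mismatches occur at site 6 (T↔A), site 7 (C↔A), site 8 (T↔G), site 10 (C↔A), site 12 (T↔C), site 14 (C↔T), site 20 (A↔C).
16 of the 23 sites match, so the percent identity is 16/23 × 100 = 69.57%.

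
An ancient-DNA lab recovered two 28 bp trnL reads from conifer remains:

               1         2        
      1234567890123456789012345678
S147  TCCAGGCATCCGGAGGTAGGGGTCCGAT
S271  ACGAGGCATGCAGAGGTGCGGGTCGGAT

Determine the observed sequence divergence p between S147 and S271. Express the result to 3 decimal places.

Mismatches occur at site 1 (T→A), site 3 (C→G), site 10 (C→G), site 12 (G→A), site 18 (A→G), site 19 (G→C), site 25 (C→G).
There are 7 differences over 28 sites, so p = 7/28 = 0.250.

0.250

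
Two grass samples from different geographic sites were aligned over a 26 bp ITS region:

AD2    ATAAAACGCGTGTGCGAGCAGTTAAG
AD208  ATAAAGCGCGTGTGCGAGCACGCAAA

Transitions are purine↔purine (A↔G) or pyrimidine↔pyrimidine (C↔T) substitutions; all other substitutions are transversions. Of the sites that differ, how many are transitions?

3

Differing sites — 6:A/G (Ti); 21:G/C (Tv); 22:T/G (Tv); 23:T/C (Ti); 26:G/A (Ti).
Of the 5 differences, 3 transitions and 2 transversions, so the answer is 3.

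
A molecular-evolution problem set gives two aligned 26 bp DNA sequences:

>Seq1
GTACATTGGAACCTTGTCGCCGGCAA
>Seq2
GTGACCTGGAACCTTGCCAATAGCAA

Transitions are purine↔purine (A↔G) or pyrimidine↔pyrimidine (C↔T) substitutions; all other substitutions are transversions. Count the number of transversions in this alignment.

3

Differing sites — 3:A/G (Ti); 4:C/A (Tv); 5:A/C (Tv); 6:T/C (Ti); 17:T/C (Ti); 19:G/A (Ti); 20:C/A (Tv); 21:C/T (Ti); 22:G/A (Ti).
Of the 9 differences, 6 transitions and 3 transversions, so the answer is 3.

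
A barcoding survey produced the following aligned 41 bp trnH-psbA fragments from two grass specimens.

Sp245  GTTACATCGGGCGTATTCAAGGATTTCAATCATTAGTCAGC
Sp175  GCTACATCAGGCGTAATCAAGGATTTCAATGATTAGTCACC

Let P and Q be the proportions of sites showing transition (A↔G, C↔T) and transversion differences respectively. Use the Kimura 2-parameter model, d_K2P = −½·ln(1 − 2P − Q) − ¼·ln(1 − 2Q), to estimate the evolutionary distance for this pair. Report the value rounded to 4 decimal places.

Mismatches occur at site 2 (T↔C, transition), site 9 (G↔A, transition), site 16 (T↔A, transversion), site 31 (C↔G, transversion), site 40 (G↔C, transversion).
Of the 5 differences, 2 transitions and 3 transversions over 41 sites: P = 2/41 = 0.048780, Q = 3/41 = 0.073171.
d = −0.5·ln(0.829269) − 0.25·ln(0.853658) = −0.5·(-0.187211) − 0.25·(-0.158225) = 0.1332.

0.1332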